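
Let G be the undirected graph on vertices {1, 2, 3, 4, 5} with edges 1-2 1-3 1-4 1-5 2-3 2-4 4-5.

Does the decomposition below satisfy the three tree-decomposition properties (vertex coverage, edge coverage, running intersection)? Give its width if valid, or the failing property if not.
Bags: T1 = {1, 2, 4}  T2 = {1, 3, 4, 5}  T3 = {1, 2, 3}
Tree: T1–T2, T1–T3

A tree decomposition must satisfy three properties: every vertex lies in some bag; for every edge, both endpoints lie together in some bag; and for every vertex, the bags containing it form a connected subtree. Here bags containing vertex 3 are not connected in the tree, so the decomposition is invalid.

No — bags containing vertex 3 are not connected in the tree.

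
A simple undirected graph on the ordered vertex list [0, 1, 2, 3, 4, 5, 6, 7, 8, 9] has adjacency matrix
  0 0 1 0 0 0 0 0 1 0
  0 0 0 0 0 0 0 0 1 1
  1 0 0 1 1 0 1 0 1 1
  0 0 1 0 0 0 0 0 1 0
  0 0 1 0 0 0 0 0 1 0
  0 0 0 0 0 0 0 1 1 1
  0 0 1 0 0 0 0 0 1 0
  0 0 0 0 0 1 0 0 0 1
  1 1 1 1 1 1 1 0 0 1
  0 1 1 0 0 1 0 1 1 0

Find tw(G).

2

A width-2 tree decomposition is:
Bags: B1 = {2, 4, 8}  B2 = {2, 8, 9}  B3 = {0, 2, 8}  B4 = {1, 8, 9}  B5 = {5, 8, 9}  B6 = {2, 6, 8}  B7 = {2, 3, 8}  B8 = {5, 7, 9}
Tree: B1–B2, B2–B3, B2–B4, B4–B5, B3–B6, B6–B7, B5–B8
The largest bag has 3 vertices, giving width 2; this decomposition certifies tw(G) ≤ 2. For the lower bound, the 3 vertices {1, 8, 9} are pairwise adjacent, and any tree decomposition puts a clique entirely inside one bag — forcing width ≥ 2. Therefore the treewidth is 2.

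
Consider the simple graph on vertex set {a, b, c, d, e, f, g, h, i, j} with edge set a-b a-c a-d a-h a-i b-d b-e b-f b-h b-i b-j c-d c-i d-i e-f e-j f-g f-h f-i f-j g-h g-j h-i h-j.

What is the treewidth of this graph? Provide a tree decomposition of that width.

Treewidth 3.
One optimal decomposition is:
Bags: B1 = {a, b, h, i}  B2 = {a, b, d, i}  B3 = {b, f, h, i}  B4 = {b, f, h, j}  B5 = {b, e, f, j}  B6 = {a, c, d, i}  B7 = {f, g, h, j}
Tree: B1–B2, B1–B3, B3–B4, B4–B5, B2–B6, B4–B7

The largest bag has 4 vertices, giving width 3; this decomposition certifies tw(G) ≤ 3. For the lower bound, the 4 vertices {f, g, h, j} are pairwise adjacent, and any tree decomposition puts a clique entirely inside one bag — forcing width ≥ 3. The upper and lower bounds meet at 3, so that is the treewidth.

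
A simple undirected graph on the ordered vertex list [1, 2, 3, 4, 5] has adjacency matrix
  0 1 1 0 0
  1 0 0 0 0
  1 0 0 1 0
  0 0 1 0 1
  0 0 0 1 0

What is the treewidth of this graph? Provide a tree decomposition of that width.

Treewidth 1.
Bags: B1 = {3, 4}  B2 = {1, 3}  B3 = {1, 2}  B4 = {4, 5}
Tree: B1–B2, B2–B3, B1–B4

Every bag has size at most 2, so the width is 2 − 1 = 1 and tw(G) ≤ 1. Since G has at least one edge (e.g. 4–3), it is not an edgeless graph, so tw(G) ≥ 1. Therefore the treewidth is 1.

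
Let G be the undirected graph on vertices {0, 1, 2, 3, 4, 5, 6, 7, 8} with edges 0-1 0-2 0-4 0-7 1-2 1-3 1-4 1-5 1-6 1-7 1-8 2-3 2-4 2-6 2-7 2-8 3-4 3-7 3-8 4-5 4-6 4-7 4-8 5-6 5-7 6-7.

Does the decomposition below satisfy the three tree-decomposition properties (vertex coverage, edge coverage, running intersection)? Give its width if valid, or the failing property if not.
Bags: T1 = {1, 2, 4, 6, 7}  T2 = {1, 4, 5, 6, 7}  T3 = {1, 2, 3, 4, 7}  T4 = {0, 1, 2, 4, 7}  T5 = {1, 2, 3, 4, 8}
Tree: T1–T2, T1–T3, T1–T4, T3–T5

Every vertex of G appears in some bag (union = {0, 1, 2, 3, 4, 5, 6, 7, 8}); every edge is covered by a bag; and for each vertex v the set of bags containing v is connected in the bag tree. The decomposition is therefore valid. The largest bag has 5 vertices, so the width is 4.

Yes; width 4.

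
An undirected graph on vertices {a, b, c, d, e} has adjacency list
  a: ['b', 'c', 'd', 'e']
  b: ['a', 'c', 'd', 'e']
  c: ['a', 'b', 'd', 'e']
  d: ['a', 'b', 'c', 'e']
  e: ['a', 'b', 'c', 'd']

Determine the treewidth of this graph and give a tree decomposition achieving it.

A single bag containing all 5 vertices is trivially a valid decomposition of width 4. On the other hand G contains the 5-clique {a, b, c, d, e}. A clique must lie in a single bag of any decomposition, so no decomposition can have width below 4. Therefore the treewidth is 4.

Treewidth 4.
One optimal decomposition is:
Bags: B1 = {a, b, c, d, e}
Tree: (single bag)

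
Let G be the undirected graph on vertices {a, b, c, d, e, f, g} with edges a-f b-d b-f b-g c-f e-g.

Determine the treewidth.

A width-1 tree decomposition is:
Bags: B1 = {e, g}  B2 = {b, g}  B3 = {b, f}  B4 = {b, d}  B5 = {a, f}  B6 = {c, f}
Tree: B1–B2, B2–B3, B3–B4, B3–B5, B3–B6
Each bag holds 2 vertices, so the decomposition has width 1, which upper-bounds the treewidth. G has an edge, so its treewidth is at least 1. Combining the bounds, tw(G) = 1.

1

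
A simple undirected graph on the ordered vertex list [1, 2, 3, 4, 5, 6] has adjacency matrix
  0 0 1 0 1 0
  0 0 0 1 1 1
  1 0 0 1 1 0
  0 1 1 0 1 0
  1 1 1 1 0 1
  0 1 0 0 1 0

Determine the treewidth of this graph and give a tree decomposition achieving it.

Treewidth 2.
Bags: B1 = {2, 4, 5}  B2 = {3, 4, 5}  B3 = {2, 5, 6}  B4 = {1, 3, 5}
Tree: B1–B2, B1–B3, B2–B4

Every bag has size at most 3, so the width is 3 − 1 = 2 and tw(G) ≤ 2. Conversely, {1, 3, 5} is a clique of size 3, and the vertices of any clique must share a bag in every tree decomposition; so some bag has ≥ 3 vertices and tw(G) ≥ 2. Combining the bounds, tw(G) = 2.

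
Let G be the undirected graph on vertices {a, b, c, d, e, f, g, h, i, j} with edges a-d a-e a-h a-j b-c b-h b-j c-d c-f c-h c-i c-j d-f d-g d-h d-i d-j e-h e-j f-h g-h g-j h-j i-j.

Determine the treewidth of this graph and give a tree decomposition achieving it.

Each bag holds 4 vertices, so the decomposition has width 3, which upper-bounds the treewidth. For the lower bound, the 4 vertices {d, g, h, j} are pairwise adjacent, and any tree decomposition puts a clique entirely inside one bag — forcing width ≥ 3. The upper and lower bounds meet at 3, so that is the treewidth.

Treewidth 3.
One optimal decomposition is:
Bags: B1 = {a, d, h, j}  B2 = {d, g, h, j}  B3 = {c, d, h, j}  B4 = {a, e, h, j}  B5 = {b, c, h, j}  B6 = {c, d, f, h}  B7 = {c, d, i, j}
Tree: B1–B2, B2–B3, B1–B4, B3–B5, B3–B6, B3–B7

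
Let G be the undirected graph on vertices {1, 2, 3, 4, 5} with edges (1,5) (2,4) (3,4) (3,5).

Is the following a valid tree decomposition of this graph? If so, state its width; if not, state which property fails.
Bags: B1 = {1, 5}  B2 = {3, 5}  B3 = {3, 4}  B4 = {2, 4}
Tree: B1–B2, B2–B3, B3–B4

Checking the three conditions: (i) the bags cover all of {1, 2, 3, 4, 5}; (ii) for each edge, some bag contains both endpoints; (iii) the bags containing any fixed vertex form a subtree. All hold, so the decomposition is valid with width 2 − 1 = 1.

Yes; width 1.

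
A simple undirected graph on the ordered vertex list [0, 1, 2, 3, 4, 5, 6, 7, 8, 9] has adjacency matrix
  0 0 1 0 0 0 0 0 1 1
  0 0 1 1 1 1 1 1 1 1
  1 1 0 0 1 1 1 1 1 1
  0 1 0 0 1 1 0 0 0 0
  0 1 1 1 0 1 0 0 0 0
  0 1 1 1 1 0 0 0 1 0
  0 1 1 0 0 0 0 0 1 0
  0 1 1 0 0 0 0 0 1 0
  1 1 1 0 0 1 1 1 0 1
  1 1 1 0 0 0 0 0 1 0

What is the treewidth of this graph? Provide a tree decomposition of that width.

Treewidth 3.
One such decomposition:
Bags: B1 = {1, 2, 6, 8}  B2 = {1, 2, 5, 8}  B3 = {1, 2, 8, 9}  B4 = {1, 2, 7, 8}  B5 = {1, 2, 4, 5}  B6 = {0, 2, 8, 9}  B7 = {1, 3, 4, 5}
Tree: B1–B2, B2–B3, B1–B4, B2–B5, B3–B6, B5–B7

Each bag holds 4 vertices, so the decomposition has width 3, which upper-bounds the treewidth. Conversely, {0, 2, 8, 9} is a clique of size 4, and the vertices of any clique must share a bag in every tree decomposition; so some bag has ≥ 4 vertices and tw(G) ≥ 3. Hence tw(G) = 3 exactly.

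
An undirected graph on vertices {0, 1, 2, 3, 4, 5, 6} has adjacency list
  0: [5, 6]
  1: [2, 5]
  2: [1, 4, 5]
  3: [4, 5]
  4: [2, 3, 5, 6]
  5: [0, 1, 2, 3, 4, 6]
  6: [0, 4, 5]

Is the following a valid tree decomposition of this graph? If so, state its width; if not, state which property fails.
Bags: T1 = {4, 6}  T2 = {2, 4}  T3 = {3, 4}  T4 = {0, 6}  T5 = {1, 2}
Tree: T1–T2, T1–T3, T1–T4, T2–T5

No — vertex 5 appears in no bag.

A tree decomposition must satisfy three properties: every vertex lies in some bag; for every edge, both endpoints lie together in some bag; and for every vertex, the bags containing it form a connected subtree. Here vertex 5 appears in no bag, so the decomposition is invalid.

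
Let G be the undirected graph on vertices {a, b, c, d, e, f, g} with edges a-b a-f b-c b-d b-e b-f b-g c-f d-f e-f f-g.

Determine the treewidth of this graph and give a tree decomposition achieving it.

Treewidth 2.
Bags: B1 = {a, b, f}  B2 = {b, e, f}  B3 = {b, f, g}  B4 = {b, d, f}  B5 = {b, c, f}
Tree: B1–B2, B2–B3, B2–B4, B2–B5

Every bag has size at most 3, so the width is 3 − 1 = 2 and tw(G) ≤ 2. For the lower bound, the 3 vertices {b, d, f} are pairwise adjacent, and any tree decomposition puts a clique entirely inside one bag — forcing width ≥ 2. Combining the bounds, tw(G) = 2.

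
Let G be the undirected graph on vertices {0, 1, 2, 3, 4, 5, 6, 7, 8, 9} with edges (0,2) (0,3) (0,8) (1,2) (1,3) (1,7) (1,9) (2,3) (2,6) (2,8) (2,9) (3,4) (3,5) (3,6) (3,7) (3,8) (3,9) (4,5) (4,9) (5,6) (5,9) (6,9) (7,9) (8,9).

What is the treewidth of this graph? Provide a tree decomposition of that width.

The largest bag has 4 vertices, giving width 3; this decomposition certifies tw(G) ≤ 3. On the other hand G contains the 4-clique {0, 2, 3, 8}. A clique must lie in a single bag of any decomposition, so no decomposition can have width below 3. Combining the bounds, tw(G) = 3.

Treewidth 3.
Bags: B1 = {1, 2, 3, 9}  B2 = {1, 3, 7, 9}  B3 = {2, 3, 8, 9}  B4 = {2, 3, 6, 9}  B5 = {3, 5, 6, 9}  B6 = {3, 4, 5, 9}  B7 = {0, 2, 3, 8}
Tree: B1–B2, B1–B3, B1–B4, B4–B5, B5–B6, B3–B7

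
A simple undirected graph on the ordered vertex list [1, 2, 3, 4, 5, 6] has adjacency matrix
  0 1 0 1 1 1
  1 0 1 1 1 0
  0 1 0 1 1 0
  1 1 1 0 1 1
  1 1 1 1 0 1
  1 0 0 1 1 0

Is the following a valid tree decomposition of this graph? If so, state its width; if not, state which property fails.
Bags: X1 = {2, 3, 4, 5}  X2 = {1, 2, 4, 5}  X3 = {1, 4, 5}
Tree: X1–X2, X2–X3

No — vertex 6 appears in no bag.

A tree decomposition must satisfy three properties: every vertex lies in some bag; for every edge, both endpoints lie together in some bag; and for every vertex, the bags containing it form a connected subtree. Here vertex 6 appears in no bag, so the decomposition is invalid.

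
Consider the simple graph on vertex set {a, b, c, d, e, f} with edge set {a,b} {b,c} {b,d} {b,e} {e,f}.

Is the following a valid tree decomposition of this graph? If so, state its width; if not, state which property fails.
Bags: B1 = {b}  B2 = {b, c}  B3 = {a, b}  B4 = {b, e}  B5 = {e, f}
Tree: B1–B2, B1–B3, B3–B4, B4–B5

No — vertex d appears in no bag.

A tree decomposition must satisfy three properties: every vertex lies in some bag; for every edge, both endpoints lie together in some bag; and for every vertex, the bags containing it form a connected subtree. Here vertex d appears in no bag, so the decomposition is invalid.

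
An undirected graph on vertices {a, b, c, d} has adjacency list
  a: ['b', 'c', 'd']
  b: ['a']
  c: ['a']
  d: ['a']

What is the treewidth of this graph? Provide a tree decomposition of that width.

Every bag has size at most 2, so the width is 2 − 1 = 1 and tw(G) ≤ 1. Since G has at least one edge (e.g. a–c), it is not an edgeless graph, so tw(G) ≥ 1. The upper and lower bounds meet at 1, so that is the treewidth.

Treewidth 1.
One optimal decomposition is:
Bags: B1 = {a, c}  B2 = {a, d}  B3 = {a, b}
Tree: B1–B2, B1–B3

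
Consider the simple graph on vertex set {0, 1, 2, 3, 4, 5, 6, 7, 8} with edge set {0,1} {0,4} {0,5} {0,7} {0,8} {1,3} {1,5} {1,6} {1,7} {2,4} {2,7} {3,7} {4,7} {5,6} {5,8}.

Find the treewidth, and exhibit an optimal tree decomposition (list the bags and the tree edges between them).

Treewidth 2.
Bags: B1 = {0, 1, 7}  B2 = {1, 3, 7}  B3 = {0, 4, 7}  B4 = {2, 4, 7}  B5 = {0, 1, 5}  B6 = {0, 5, 8}  B7 = {1, 5, 6}
Tree: B1–B2, B1–B3, B3–B4, B1–B5, B5–B6, B5–B7

The largest bag has 3 vertices, giving width 2; this decomposition certifies tw(G) ≤ 2. On the other hand G contains the 3-clique {0, 5, 8}. A clique must lie in a single bag of any decomposition, so no decomposition can have width below 2. Combining the bounds, tw(G) = 2.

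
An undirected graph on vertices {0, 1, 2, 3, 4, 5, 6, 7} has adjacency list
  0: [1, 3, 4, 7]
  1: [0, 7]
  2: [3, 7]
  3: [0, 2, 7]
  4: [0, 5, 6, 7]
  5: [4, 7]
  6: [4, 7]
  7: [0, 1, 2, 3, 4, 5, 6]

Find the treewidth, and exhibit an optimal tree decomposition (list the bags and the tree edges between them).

Treewidth 2.
Bags: B1 = {4, 6, 7}  B2 = {0, 4, 7}  B3 = {0, 1, 7}  B4 = {0, 3, 7}  B5 = {4, 5, 7}  B6 = {2, 3, 7}
Tree: B1–B2, B2–B3, B2–B4, B1–B5, B4–B6

Every bag has size at most 3, so the width is 3 − 1 = 2 and tw(G) ≤ 2. For the lower bound, the 3 vertices {0, 1, 7} are pairwise adjacent, and any tree decomposition puts a clique entirely inside one bag — forcing width ≥ 2. Therefore the treewidth is 2.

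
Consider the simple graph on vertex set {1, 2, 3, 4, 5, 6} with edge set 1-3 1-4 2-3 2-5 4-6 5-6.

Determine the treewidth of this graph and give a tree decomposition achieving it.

Each bag holds 3 vertices, so the decomposition has width 2, which upper-bounds the treewidth. The edges 4–1–3–2–5–6–4 form a cycle, so G is not a tree and its treewidth is at least 2. Combining the bounds, tw(G) = 2.

Treewidth 2.
One optimal decomposition is:
Bags: B1 = {1, 3, 4}  B2 = {2, 3, 4}  B3 = {2, 4, 5}  B4 = {4, 5, 6}
Tree: B1–B2, B2–B3, B3–B4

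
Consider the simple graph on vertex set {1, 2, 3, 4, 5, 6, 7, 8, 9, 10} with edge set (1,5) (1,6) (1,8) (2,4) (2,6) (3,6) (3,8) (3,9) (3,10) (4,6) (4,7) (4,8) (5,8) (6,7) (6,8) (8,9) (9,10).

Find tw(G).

2

A width-2 tree decomposition is:
Bags: B1 = {1, 6, 8}  B2 = {4, 6, 8}  B3 = {1, 5, 8}  B4 = {3, 6, 8}  B5 = {3, 8, 9}  B6 = {2, 4, 6}  B7 = {4, 6, 7}  B8 = {3, 9, 10}
Tree: B1–B2, B1–B3, B2–B4, B4–B5, B2–B6, B2–B7, B5–B8
Each bag holds 3 vertices, so the decomposition has width 2, which upper-bounds the treewidth. On the other hand G contains the 3-clique {3, 8, 9}. A clique must lie in a single bag of any decomposition, so no decomposition can have width below 2. Combining the bounds, tw(G) = 2.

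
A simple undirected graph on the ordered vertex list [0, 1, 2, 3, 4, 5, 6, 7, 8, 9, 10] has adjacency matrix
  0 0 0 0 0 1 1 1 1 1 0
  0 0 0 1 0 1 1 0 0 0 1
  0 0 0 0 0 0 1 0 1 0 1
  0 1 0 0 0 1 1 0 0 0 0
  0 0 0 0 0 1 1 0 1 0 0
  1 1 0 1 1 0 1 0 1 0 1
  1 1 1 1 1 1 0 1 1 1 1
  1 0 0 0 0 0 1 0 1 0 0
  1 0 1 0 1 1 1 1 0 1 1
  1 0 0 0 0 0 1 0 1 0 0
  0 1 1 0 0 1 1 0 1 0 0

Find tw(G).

A width-3 tree decomposition is:
Bags: B1 = {5, 6, 8, 10}  B2 = {0, 5, 6, 8}  B3 = {0, 6, 7, 8}  B4 = {1, 5, 6, 10}  B5 = {0, 6, 8, 9}  B6 = {1, 3, 5, 6}  B7 = {4, 5, 6, 8}  B8 = {2, 6, 8, 10}
Tree: B1–B2, B2–B3, B1–B4, B3–B5, B4–B6, B1–B7, B1–B8
Each bag holds 4 vertices, so the decomposition has width 3, which upper-bounds the treewidth. For the lower bound, the 4 vertices {0, 6, 8, 9} are pairwise adjacent, and any tree decomposition puts a clique entirely inside one bag — forcing width ≥ 3. Therefore the treewidth is 3.

3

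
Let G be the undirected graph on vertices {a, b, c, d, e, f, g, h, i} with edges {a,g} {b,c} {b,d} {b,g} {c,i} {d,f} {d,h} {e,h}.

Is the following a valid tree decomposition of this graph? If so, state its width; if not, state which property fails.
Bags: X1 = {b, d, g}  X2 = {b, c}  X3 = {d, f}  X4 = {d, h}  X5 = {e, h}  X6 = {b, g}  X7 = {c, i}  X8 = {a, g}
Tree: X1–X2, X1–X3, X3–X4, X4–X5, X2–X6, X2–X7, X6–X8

A tree decomposition must satisfy three properties: every vertex lies in some bag; for every edge, both endpoints lie together in some bag; and for every vertex, the bags containing it form a connected subtree. Here bags containing vertex g are not connected in the tree, so the decomposition is invalid.

No — bags containing vertex g are not connected in the tree.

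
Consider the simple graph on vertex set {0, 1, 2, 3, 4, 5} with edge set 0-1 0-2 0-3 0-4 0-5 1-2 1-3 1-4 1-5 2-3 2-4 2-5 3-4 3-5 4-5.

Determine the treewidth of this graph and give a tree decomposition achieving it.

A single bag containing all 6 vertices is trivially a valid decomposition of width 5. For the lower bound, the 6 vertices {0, 1, 2, 3, 4, 5} are pairwise adjacent, and any tree decomposition puts a clique entirely inside one bag — forcing width ≥ 5. Hence tw(G) = 5 exactly.

Treewidth 5.
One such decomposition:
Bags: B1 = {0, 1, 2, 3, 4, 5}
Tree: (single bag)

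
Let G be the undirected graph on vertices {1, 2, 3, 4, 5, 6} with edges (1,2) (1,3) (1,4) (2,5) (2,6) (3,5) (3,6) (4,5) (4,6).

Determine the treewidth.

A width-3 tree decomposition is:
Bags: B1 = {1, 2, 5, 6}  B2 = {1, 3, 5, 6}  B3 = {1, 4, 5, 6}
Tree: B1–B2, B2–B3
Each bag holds 4 vertices, so the decomposition has width 3, which upper-bounds the treewidth. For the lower bound: the 4 vertex sets {1,2}, {3,5}, {6}, {4} are disjoint, each induces a connected subgraph, and every pair is joined by at least one edge of G. Contracting each set to a single vertex therefore yields K_{4} as a minor, and since treewidth is minor-monotone, tw(G) ≥ tw(K_{4}) = 3. Combining the bounds, tw(G) = 3.

3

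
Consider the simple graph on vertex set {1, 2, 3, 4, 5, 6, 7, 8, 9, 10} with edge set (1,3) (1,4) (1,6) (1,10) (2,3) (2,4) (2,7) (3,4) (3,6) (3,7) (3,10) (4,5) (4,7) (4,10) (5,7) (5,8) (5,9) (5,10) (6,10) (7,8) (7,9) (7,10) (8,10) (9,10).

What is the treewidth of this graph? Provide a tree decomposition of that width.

Treewidth 3.
One such decomposition:
Bags: B1 = {5, 7, 9, 10}  B2 = {4, 5, 7, 10}  B3 = {5, 7, 8, 10}  B4 = {3, 4, 7, 10}  B5 = {2, 3, 4, 7}  B6 = {1, 3, 4, 10}  B7 = {1, 3, 6, 10}
Tree: B1–B2, B1–B3, B2–B4, B4–B5, B4–B6, B6–B7

Every bag has size at most 4, so the width is 4 − 1 = 3 and tw(G) ≤ 3. Conversely, {2, 3, 4, 7} is a clique of size 4, and the vertices of any clique must share a bag in every tree decomposition; so some bag has ≥ 4 vertices and tw(G) ≥ 3. Hence tw(G) = 3 exactly.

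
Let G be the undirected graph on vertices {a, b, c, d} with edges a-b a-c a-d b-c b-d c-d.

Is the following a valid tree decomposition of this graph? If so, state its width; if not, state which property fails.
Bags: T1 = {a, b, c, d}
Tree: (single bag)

Yes; width 3.

Vertex coverage: the bags together contain {a, b, c, d}, the full vertex set. Edge coverage: each edge of G has both endpoints in at least one bag. Running intersection: for every vertex, the bags containing it form a connected subtree. All three properties hold, so this is a valid tree decomposition of width max|bag| − 1 = 3, and hence tw(G) ≤ 3.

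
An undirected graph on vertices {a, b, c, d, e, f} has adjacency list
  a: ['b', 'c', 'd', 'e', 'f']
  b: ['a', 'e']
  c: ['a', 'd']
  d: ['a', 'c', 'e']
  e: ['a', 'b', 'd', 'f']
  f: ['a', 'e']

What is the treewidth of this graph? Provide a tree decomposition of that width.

Treewidth 2.
One optimal decomposition is:
Bags: B1 = {a, e, f}  B2 = {a, d, e}  B3 = {a, c, d}  B4 = {a, b, e}
Tree: B1–B2, B2–B3, B2–B4

The largest bag has 3 vertices, giving width 2; this decomposition certifies tw(G) ≤ 2. Conversely, {a, d, e} is a clique of size 3, and the vertices of any clique must share a bag in every tree decomposition; so some bag has ≥ 3 vertices and tw(G) ≥ 2. The upper and lower bounds meet at 2, so that is the treewidth.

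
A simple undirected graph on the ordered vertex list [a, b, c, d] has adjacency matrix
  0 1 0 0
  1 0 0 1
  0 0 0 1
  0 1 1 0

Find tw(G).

A width-1 tree decomposition is:
Bags: B1 = {b, d}  B2 = {a, b}  B3 = {c, d}
Tree: B1–B2, B1–B3
Each bag holds 2 vertices, so the decomposition has width 1, which upper-bounds the treewidth. G has an edge, so its treewidth is at least 1. Therefore the treewidth is 1.

1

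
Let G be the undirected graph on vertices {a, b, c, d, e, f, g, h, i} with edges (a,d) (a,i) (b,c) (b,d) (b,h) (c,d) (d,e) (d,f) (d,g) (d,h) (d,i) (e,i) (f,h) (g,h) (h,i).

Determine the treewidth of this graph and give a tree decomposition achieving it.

Treewidth 2.
One optimal decomposition is:
Bags: B1 = {d, h, i}  B2 = {d, e, i}  B3 = {d, f, h}  B4 = {b, d, h}  B5 = {b, c, d}  B6 = {d, g, h}  B7 = {a, d, i}
Tree: B1–B2, B1–B3, B3–B4, B4–B5, B3–B6, B2–B7

Each bag holds 3 vertices, so the decomposition has width 2, which upper-bounds the treewidth. On the other hand G contains the 3-clique {d, e, i}. A clique must lie in a single bag of any decomposition, so no decomposition can have width below 2. The upper and lower bounds meet at 2, so that is the treewidth.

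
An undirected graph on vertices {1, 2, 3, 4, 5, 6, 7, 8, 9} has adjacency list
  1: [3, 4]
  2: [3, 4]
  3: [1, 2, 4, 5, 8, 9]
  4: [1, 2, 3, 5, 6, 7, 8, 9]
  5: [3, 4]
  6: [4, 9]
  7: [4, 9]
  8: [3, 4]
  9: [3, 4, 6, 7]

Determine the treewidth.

2

A width-2 tree decomposition is:
Bags: B1 = {3, 4, 5}  B2 = {3, 4, 9}  B3 = {3, 4, 8}  B4 = {4, 7, 9}  B5 = {4, 6, 9}  B6 = {1, 3, 4}  B7 = {2, 3, 4}
Tree: B1–B2, B2–B3, B2–B4, B2–B5, B1–B6, B3–B7
The largest bag has 3 vertices, giving width 2; this decomposition certifies tw(G) ≤ 2. For the lower bound, the 3 vertices {1, 3, 4} are pairwise adjacent, and any tree decomposition puts a clique entirely inside one bag — forcing width ≥ 2. Hence tw(G) = 2 exactly.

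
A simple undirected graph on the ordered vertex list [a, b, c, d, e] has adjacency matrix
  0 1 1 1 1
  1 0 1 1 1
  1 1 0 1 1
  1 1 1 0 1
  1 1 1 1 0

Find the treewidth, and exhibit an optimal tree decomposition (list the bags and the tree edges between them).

Treewidth 4.
One optimal decomposition is:
Bags: B1 = {a, b, c, d, e}
Tree: (single bag)

A single bag containing all 5 vertices is trivially a valid decomposition of width 4. On the other hand G contains the 5-clique {a, b, c, d, e}. A clique must lie in a single bag of any decomposition, so no decomposition can have width below 4. Combining the bounds, tw(G) = 4.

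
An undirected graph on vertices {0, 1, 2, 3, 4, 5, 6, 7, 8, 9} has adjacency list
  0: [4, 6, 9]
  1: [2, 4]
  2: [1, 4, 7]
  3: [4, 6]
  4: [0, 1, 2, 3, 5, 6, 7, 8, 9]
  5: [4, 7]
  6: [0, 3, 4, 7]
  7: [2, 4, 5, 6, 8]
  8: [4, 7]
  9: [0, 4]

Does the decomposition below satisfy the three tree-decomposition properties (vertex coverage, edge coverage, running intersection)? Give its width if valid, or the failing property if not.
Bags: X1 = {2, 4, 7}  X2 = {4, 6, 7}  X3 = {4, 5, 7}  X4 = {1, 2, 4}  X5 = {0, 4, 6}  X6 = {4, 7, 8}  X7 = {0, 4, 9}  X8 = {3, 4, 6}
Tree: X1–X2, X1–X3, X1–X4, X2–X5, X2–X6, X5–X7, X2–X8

Checking the three conditions: (i) the bags cover all of {0, 1, 2, 3, 4, 5, 6, 7, 8, 9}; (ii) for each edge, some bag contains both endpoints; (iii) the bags containing any fixed vertex form a subtree. All hold, so the decomposition is valid with width 3 − 1 = 2.

Yes; width 2.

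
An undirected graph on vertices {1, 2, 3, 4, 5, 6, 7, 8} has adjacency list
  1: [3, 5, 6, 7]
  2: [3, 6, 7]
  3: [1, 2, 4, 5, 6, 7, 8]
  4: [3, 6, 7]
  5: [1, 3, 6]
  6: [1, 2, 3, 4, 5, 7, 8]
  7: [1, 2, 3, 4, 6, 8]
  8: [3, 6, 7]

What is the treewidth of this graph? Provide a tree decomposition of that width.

Treewidth 3.
One optimal decomposition is:
Bags: B1 = {1, 3, 6, 7}  B2 = {3, 6, 7, 8}  B3 = {2, 3, 6, 7}  B4 = {1, 3, 5, 6}  B5 = {3, 4, 6, 7}
Tree: B1–B2, B2–B3, B1–B4, B2–B5

Each bag holds 4 vertices, so the decomposition has width 3, which upper-bounds the treewidth. For the lower bound, the 4 vertices {1, 3, 5, 6} are pairwise adjacent, and any tree decomposition puts a clique entirely inside one bag — forcing width ≥ 3. Combining the bounds, tw(G) = 3.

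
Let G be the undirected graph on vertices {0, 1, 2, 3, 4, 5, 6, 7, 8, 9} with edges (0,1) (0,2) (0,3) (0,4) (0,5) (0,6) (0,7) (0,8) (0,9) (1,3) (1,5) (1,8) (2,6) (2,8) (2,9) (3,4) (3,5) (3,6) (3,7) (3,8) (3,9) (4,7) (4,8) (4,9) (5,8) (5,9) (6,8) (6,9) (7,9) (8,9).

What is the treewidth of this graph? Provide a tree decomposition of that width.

Treewidth 4.
One optimal decomposition is:
Bags: B1 = {0, 3, 6, 8, 9}  B2 = {0, 3, 4, 8, 9}  B3 = {0, 3, 4, 7, 9}  B4 = {0, 2, 6, 8, 9}  B5 = {0, 3, 5, 8, 9}  B6 = {0, 1, 3, 5, 8}
Tree: B1–B2, B2–B3, B1–B4, B1–B5, B5–B6

Every bag has size at most 5, so the width is 5 − 1 = 4 and tw(G) ≤ 4. On the other hand G contains the 5-clique {0, 2, 6, 8, 9}. A clique must lie in a single bag of any decomposition, so no decomposition can have width below 4. The upper and lower bounds meet at 4, so that is the treewidth.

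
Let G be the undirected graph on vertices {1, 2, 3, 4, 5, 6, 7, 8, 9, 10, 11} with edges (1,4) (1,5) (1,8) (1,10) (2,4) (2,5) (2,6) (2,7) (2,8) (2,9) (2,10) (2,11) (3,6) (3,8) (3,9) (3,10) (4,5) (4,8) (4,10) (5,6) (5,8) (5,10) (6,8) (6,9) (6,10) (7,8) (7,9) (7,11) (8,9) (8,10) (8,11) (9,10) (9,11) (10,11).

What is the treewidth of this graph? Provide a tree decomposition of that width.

Treewidth 4.
One optimal decomposition is:
Bags: B1 = {2, 8, 9, 10, 11}  B2 = {2, 7, 8, 9, 11}  B3 = {2, 6, 8, 9, 10}  B4 = {2, 5, 6, 8, 10}  B5 = {2, 4, 5, 8, 10}  B6 = {3, 6, 8, 9, 10}  B7 = {1, 4, 5, 8, 10}
Tree: B1–B2, B1–B3, B3–B4, B4–B5, B3–B6, B5–B7

Every bag has size at most 5, so the width is 5 − 1 = 4 and tw(G) ≤ 4. On the other hand G contains the 5-clique {1, 4, 5, 8, 10}. A clique must lie in a single bag of any decomposition, so no decomposition can have width below 4. Hence tw(G) = 4 exactly.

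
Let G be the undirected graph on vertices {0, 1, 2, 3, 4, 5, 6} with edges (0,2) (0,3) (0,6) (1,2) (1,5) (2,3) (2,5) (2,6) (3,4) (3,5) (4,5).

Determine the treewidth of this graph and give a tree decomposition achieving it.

Each bag holds 3 vertices, so the decomposition has width 2, which upper-bounds the treewidth. On the other hand G contains the 3-clique {0, 2, 3}. A clique must lie in a single bag of any decomposition, so no decomposition can have width below 2. Combining the bounds, tw(G) = 2.

Treewidth 2.
One optimal decomposition is:
Bags: B1 = {2, 3, 5}  B2 = {0, 2, 3}  B3 = {3, 4, 5}  B4 = {1, 2, 5}  B5 = {0, 2, 6}
Tree: B1–B2, B1–B3, B1–B4, B2–B5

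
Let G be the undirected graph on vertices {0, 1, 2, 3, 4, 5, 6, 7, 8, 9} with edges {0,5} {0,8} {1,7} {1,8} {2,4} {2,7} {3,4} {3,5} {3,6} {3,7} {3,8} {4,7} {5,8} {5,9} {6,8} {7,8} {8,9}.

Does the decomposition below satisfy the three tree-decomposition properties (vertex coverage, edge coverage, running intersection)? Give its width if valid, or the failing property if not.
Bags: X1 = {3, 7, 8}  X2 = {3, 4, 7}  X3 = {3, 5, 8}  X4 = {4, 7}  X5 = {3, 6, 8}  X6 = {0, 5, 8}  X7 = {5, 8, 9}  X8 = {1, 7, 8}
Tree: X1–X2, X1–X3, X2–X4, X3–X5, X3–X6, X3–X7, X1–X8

A tree decomposition must satisfy three properties: every vertex lies in some bag; for every edge, both endpoints lie together in some bag; and for every vertex, the bags containing it form a connected subtree. Here vertex 2 appears in no bag, so the decomposition is invalid.

No — vertex 2 appears in no bag.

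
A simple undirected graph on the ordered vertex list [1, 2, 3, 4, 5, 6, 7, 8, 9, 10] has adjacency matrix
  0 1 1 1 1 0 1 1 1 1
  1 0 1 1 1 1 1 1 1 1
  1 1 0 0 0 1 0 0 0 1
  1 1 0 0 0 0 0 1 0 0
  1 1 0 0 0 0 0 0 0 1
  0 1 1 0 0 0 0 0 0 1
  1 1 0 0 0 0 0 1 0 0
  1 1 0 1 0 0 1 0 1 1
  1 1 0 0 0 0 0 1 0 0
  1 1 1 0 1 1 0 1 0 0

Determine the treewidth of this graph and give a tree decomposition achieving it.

Every bag has size at most 4, so the width is 4 − 1 = 3 and tw(G) ≤ 3. Conversely, {1, 2, 8, 9} is a clique of size 4, and the vertices of any clique must share a bag in every tree decomposition; so some bag has ≥ 4 vertices and tw(G) ≥ 3. Therefore the treewidth is 3.

Treewidth 3.
One optimal decomposition is:
Bags: B1 = {1, 2, 8, 10}  B2 = {1, 2, 8, 9}  B3 = {1, 2, 3, 10}  B4 = {1, 2, 5, 10}  B5 = {2, 3, 6, 10}  B6 = {1, 2, 7, 8}  B7 = {1, 2, 4, 8}
Tree: B1–B2, B1–B3, B1–B4, B3–B5, B2–B6, B1–B7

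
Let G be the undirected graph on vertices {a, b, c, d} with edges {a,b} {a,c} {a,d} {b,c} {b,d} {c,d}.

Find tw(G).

A width-3 tree decomposition is:
Bags: B1 = {a, b, c, d}
Tree: (single bag)
With just one bag of size 4, the width is 4 − 1 = 3, so tw(G) ≤ 3. For the lower bound, the 4 vertices {a, b, c, d} are pairwise adjacent, and any tree decomposition puts a clique entirely inside one bag — forcing width ≥ 3. Hence tw(G) = 3 exactly.

3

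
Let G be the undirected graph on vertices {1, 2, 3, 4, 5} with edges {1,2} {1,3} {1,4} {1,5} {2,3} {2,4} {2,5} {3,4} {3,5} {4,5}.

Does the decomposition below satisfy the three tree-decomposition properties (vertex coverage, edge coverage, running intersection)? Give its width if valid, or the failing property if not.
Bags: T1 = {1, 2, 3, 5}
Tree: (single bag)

No — vertex 4 appears in no bag.

A tree decomposition must satisfy three properties: every vertex lies in some bag; for every edge, both endpoints lie together in some bag; and for every vertex, the bags containing it form a connected subtree. Here vertex 4 appears in no bag, so the decomposition is invalid.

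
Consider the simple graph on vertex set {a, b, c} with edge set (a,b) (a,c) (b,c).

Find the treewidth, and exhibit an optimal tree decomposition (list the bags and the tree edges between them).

With just one bag of size 3, the width is 3 − 1 = 2, so tw(G) ≤ 2. Conversely, {a, b, c} is a clique of size 3, and the vertices of any clique must share a bag in every tree decomposition; so some bag has ≥ 3 vertices and tw(G) ≥ 2. Therefore the treewidth is 2.

Treewidth 2.
One such decomposition:
Bags: B1 = {a, b, c}
Tree: (single bag)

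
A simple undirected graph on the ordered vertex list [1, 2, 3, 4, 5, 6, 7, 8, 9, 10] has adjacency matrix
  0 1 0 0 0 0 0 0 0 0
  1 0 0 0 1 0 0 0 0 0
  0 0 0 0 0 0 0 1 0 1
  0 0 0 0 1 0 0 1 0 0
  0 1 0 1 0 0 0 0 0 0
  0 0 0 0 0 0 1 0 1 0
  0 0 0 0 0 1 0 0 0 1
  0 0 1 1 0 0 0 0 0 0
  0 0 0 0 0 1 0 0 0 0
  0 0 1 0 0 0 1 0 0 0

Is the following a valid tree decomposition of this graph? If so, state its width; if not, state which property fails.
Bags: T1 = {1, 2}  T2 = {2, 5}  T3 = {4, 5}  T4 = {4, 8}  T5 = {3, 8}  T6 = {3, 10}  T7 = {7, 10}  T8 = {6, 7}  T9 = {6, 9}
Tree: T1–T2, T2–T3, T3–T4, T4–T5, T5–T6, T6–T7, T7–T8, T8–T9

Yes; width 1.

Vertex coverage: the bags together contain {1, 2, 3, 4, 5, 6, 7, 8, 9, 10}, the full vertex set. Edge coverage: each edge of G has both endpoints in at least one bag. Running intersection: for every vertex, the bags containing it form a connected subtree. All three properties hold, so this is a valid tree decomposition of width max|bag| − 1 = 1, and hence tw(G) ≤ 1.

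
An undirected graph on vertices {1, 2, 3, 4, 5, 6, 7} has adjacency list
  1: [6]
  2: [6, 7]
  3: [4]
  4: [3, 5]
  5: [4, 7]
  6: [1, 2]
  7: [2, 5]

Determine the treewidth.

A width-1 tree decomposition is:
Bags: B1 = {1, 6}  B2 = {2, 6}  B3 = {2, 7}  B4 = {5, 7}  B5 = {4, 5}  B6 = {3, 4}
Tree: B1–B2, B2–B3, B3–B4, B4–B5, B5–B6
Each bag holds 2 vertices, so the decomposition has width 1, which upper-bounds the treewidth. G has an edge, so its treewidth is at least 1. Therefore the treewidth is 1.

1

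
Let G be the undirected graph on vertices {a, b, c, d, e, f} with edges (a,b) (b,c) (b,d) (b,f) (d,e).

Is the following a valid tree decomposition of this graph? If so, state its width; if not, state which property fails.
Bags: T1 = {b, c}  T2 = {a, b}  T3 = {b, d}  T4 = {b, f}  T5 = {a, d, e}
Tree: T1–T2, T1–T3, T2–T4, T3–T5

A tree decomposition must satisfy three properties: every vertex lies in some bag; for every edge, both endpoints lie together in some bag; and for every vertex, the bags containing it form a connected subtree. Here bags containing vertex a are not connected in the tree, so the decomposition is invalid.

No — bags containing vertex a are not connected in the tree.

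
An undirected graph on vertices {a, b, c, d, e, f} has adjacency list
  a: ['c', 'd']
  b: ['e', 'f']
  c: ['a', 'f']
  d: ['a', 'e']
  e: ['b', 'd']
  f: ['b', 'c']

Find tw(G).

2

A width-2 tree decomposition is:
Bags: B1 = {a, c, f}  B2 = {a, d, f}  B3 = {d, e, f}  B4 = {b, e, f}
Tree: B1–B2, B2–B3, B3–B4
Each bag holds 3 vertices, so the decomposition has width 2, which upper-bounds the treewidth. For the lower bound, G contains the cycle f–c–a–d–e–b–f, so G is not a forest; only forests have treewidth ≤ 1, hence tw(G) ≥ 2. Combining the bounds, tw(G) = 2.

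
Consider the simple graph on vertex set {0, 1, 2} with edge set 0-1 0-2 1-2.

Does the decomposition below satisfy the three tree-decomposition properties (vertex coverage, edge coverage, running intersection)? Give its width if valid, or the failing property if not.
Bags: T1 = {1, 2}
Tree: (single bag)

A tree decomposition must satisfy three properties: every vertex lies in some bag; for every edge, both endpoints lie together in some bag; and for every vertex, the bags containing it form a connected subtree. Here vertex 0 appears in no bag, so the decomposition is invalid.

No — vertex 0 appears in no bag.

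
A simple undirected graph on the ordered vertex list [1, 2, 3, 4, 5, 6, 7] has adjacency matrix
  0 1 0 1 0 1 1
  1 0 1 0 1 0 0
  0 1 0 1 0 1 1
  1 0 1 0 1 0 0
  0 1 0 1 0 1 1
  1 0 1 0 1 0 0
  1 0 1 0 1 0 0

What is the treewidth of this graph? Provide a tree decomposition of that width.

The largest bag has 4 vertices, giving width 3; this decomposition certifies tw(G) ≤ 3. For the lower bound: the 4 vertex sets {1,4}, {2,3}, {5}, {6} are disjoint, each induces a connected subgraph, and every pair is joined by at least one edge of G. Contracting each set to a single vertex therefore yields K_{4} as a minor, and since treewidth is minor-monotone, tw(G) ≥ tw(K_{4}) = 3. Combining the bounds, tw(G) = 3.

Treewidth 3.
One optimal decomposition is:
Bags: B1 = {1, 3, 4, 5}  B2 = {1, 2, 3, 5}  B3 = {1, 3, 5, 6}  B4 = {1, 3, 5, 7}
Tree: B1–B2, B2–B3, B3–B4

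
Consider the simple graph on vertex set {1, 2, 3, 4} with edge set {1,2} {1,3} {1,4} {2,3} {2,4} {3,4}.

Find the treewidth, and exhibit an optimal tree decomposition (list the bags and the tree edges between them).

Treewidth 3.
One such decomposition:
Bags: B1 = {1, 2, 3, 4}
Tree: (single bag)

With just one bag of size 4, the width is 4 − 1 = 3, so tw(G) ≤ 3. On the other hand G contains the 4-clique {1, 2, 3, 4}. A clique must lie in a single bag of any decomposition, so no decomposition can have width below 3. Combining the bounds, tw(G) = 3.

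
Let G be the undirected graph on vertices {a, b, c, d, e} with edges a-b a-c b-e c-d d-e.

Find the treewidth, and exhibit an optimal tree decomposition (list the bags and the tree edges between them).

The largest bag has 3 vertices, giving width 2; this decomposition certifies tw(G) ≤ 2. For the lower bound, G contains the cycle d–e–b–a–c–d, so G is not a forest; only forests have treewidth ≤ 1, hence tw(G) ≥ 2. The upper and lower bounds meet at 2, so that is the treewidth.

Treewidth 2.
One such decomposition:
Bags: B1 = {b, d, e}  B2 = {a, b, d}  B3 = {a, c, d}
Tree: B1–B2, B2–B3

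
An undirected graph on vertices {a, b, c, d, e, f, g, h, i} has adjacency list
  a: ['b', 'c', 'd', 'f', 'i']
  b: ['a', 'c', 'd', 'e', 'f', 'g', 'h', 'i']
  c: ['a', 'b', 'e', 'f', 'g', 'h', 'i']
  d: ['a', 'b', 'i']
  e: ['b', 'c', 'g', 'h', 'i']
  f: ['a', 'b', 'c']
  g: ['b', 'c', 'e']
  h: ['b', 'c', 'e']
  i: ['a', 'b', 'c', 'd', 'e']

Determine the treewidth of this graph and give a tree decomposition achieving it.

Each bag holds 4 vertices, so the decomposition has width 3, which upper-bounds the treewidth. On the other hand G contains the 4-clique {a, b, d, i}. A clique must lie in a single bag of any decomposition, so no decomposition can have width below 3. Hence tw(G) = 3 exactly.

Treewidth 3.
One optimal decomposition is:
Bags: B1 = {b, c, e, i}  B2 = {a, b, c, i}  B3 = {a, b, d, i}  B4 = {a, b, c, f}  B5 = {b, c, e, g}  B6 = {b, c, e, h}
Tree: B1–B2, B2–B3, B2–B4, B1–B5, B5–B6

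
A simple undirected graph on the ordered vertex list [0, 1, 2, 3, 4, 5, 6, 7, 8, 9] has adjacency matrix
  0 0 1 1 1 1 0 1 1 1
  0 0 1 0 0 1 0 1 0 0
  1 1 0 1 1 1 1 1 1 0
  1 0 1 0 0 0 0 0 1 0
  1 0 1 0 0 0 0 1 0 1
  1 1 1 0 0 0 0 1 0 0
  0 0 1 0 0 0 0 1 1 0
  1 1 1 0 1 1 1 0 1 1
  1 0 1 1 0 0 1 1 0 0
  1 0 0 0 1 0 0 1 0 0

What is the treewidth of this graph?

A width-3 tree decomposition is:
Bags: B1 = {0, 2, 4, 7}  B2 = {0, 2, 5, 7}  B3 = {0, 2, 7, 8}  B4 = {2, 6, 7, 8}  B5 = {0, 2, 3, 8}  B6 = {1, 2, 5, 7}  B7 = {0, 4, 7, 9}
Tree: B1–B2, B1–B3, B3–B4, B3–B5, B2–B6, B1–B7
Each bag holds 4 vertices, so the decomposition has width 3, which upper-bounds the treewidth. For the lower bound, the 4 vertices {0, 4, 7, 9} are pairwise adjacent, and any tree decomposition puts a clique entirely inside one bag — forcing width ≥ 3. Combining the bounds, tw(G) = 3.

3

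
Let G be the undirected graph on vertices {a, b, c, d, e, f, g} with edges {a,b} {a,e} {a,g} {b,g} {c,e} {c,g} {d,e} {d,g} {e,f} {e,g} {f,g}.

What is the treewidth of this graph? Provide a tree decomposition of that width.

Treewidth 2.
One optimal decomposition is:
Bags: B1 = {d, e, g}  B2 = {a, e, g}  B3 = {c, e, g}  B4 = {e, f, g}  B5 = {a, b, g}
Tree: B1–B2, B2–B3, B1–B4, B2–B5

Every bag has size at most 3, so the width is 3 − 1 = 2 and tw(G) ≤ 2. On the other hand G contains the 3-clique {d, e, g}. A clique must lie in a single bag of any decomposition, so no decomposition can have width below 2. Combining the bounds, tw(G) = 2.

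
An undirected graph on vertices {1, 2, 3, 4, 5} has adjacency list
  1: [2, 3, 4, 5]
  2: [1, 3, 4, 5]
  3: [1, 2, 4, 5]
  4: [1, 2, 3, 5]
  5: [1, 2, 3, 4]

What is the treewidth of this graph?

A width-4 tree decomposition is:
Bags: B1 = {1, 2, 3, 4, 5}
Tree: (single bag)
With just one bag of size 5, the width is 5 − 1 = 4, so tw(G) ≤ 4. For the lower bound, the 5 vertices {1, 2, 3, 4, 5} are pairwise adjacent, and any tree decomposition puts a clique entirely inside one bag — forcing width ≥ 4. Hence tw(G) = 4 exactly.

4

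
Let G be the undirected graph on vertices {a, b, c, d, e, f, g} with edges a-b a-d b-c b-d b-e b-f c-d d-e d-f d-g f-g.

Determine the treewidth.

A width-2 tree decomposition is:
Bags: B1 = {b, d, f}  B2 = {d, f, g}  B3 = {a, b, d}  B4 = {b, d, e}  B5 = {b, c, d}
Tree: B1–B2, B1–B3, B1–B4, B4–B5
The largest bag has 3 vertices, giving width 2; this decomposition certifies tw(G) ≤ 2. On the other hand G contains the 3-clique {d, f, g}. A clique must lie in a single bag of any decomposition, so no decomposition can have width below 2. Hence tw(G) = 2 exactly.

2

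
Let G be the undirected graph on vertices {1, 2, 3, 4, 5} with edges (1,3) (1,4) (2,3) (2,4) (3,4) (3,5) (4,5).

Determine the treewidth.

2

A width-2 tree decomposition is:
Bags: B1 = {2, 3, 4}  B2 = {1, 3, 4}  B3 = {3, 4, 5}
Tree: B1–B2, B1–B3
Each bag holds 3 vertices, so the decomposition has width 2, which upper-bounds the treewidth. On the other hand G contains the 3-clique {1, 3, 4}. A clique must lie in a single bag of any decomposition, so no decomposition can have width below 2. The upper and lower bounds meet at 2, so that is the treewidth.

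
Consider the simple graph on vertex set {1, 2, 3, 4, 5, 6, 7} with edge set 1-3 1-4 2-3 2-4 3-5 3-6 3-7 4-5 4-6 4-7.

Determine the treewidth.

A width-2 tree decomposition is:
Bags: B1 = {1, 3, 4}  B2 = {2, 3, 4}  B3 = {3, 4, 7}  B4 = {3, 4, 6}  B5 = {3, 4, 5}
Tree: B1–B2, B2–B3, B3–B4, B4–B5
The largest bag has 3 vertices, giving width 2; this decomposition certifies tw(G) ≤ 2. Since 4–1–3–2–4 is a cycle in G, G is not acyclic. Forests are exactly the graphs of treewidth ≤ 1, so tw(G) ≥ 2. Hence tw(G) = 2 exactly.

2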